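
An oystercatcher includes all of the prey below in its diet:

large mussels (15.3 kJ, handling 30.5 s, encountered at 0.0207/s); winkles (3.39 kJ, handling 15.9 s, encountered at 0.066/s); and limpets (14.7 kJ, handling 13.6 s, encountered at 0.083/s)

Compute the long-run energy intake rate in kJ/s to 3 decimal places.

R = (0.0207×15.3 + 0.066×3.39 + 0.083×14.7) / (1 + 0.0207×30.5 + 0.066×15.9 + 0.083×13.6) = 1.761/3.81 = 0.4621 kJ/s.

0.462 kJ/s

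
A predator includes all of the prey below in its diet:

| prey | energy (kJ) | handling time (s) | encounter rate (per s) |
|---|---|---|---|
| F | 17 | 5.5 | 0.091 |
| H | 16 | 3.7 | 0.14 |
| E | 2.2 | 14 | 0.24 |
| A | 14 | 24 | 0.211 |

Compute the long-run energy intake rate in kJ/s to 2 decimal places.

0.70 kJ/s

Energy encountered per unit search time: 0.091×17 + 0.14×16 + 0.24×2.2 + 0.211×14 = 7.269 kJ/s.
Handling time per unit search time: 0.091×5.5 + 0.14×3.7 + 0.24×14 + 0.211×24 = 9.443.
Rate = 7.269/(1 + 9.443) = 0.6961 kJ/s.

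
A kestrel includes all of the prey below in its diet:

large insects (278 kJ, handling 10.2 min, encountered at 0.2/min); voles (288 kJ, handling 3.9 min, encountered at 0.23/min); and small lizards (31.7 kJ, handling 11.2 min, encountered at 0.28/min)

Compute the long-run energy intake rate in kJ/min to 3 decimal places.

18.481 kJ/min

R = (0.2×278 + 0.23×288 + 0.28×31.7) / (1 + 0.2×10.2 + 0.23×3.9 + 0.28×11.2) = 130.7/7.073 = 18.48 kJ/min.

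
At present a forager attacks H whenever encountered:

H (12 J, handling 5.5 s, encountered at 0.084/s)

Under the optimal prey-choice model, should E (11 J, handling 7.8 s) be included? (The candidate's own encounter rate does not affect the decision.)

Intake rate on the current diet: R = (0.084×12) / (1 + 0.084×5.5) = 1.008/1.462 = 0.6895 J/s.
Profitability of E: 11/7.8 = 1.41 J/s.
Since 1.41 > R, including E increases the long-run rate.

Yes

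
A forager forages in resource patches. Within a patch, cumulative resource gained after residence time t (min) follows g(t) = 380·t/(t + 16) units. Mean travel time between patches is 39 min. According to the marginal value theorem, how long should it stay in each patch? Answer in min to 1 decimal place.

Optimal t* satisfies g'(t*) = g(t*)/(T + t*).
g'(t) = 380·16/(t + 16)². Setting 380·16/(t+16)² = 380t/[(t+16)(39+t)] gives 16(39+t) = t(t+16), so t² = 16×39 = 624.
t* = √624 = 24.98 min.

25.0 min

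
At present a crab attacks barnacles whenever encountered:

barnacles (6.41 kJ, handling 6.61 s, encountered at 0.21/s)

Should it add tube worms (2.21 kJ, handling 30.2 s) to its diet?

Intake rate on the current diet: R = (0.21×6.41) / (1 + 0.21×6.61) = 1.346/2.388 = 0.5637 kJ/s.
tube worms: E/h = 2.21/30.2 = 0.07318 kJ/s.
0.07318 < 0.5637, so adding tube worms would lower the average — exclude it.

No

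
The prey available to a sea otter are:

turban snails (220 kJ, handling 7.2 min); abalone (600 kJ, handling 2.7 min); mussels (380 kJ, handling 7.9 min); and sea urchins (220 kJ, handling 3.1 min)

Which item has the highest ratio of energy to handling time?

Profitability E/h (kJ/min): turban snails = 220/7.2 = 30.6, abalone = 600/2.7 = 222, mussels = 380/7.9 = 48.1, sea urchins = 220/3.1 = 71.
Ranked: abalone > sea urchins > mussels > turban snails.

abalone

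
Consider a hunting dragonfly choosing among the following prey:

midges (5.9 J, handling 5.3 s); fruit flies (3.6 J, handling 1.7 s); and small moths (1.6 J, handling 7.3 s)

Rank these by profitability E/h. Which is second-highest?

In descending order of E/h:
fruit flies: 3.6/1.7 = 2.12 J/s
midges: 5.9/5.3 = 1.11 J/s
small moths: 1.6/7.3 = 0.219 J/s

midges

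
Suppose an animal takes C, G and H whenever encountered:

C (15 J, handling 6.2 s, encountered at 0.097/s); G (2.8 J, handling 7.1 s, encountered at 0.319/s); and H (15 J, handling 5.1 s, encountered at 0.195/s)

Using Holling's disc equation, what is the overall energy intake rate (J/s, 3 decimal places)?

1.085 J/s

R = (0.097×15 + 0.319×2.8 + 0.195×15) / (1 + 0.097×6.2 + 0.319×7.1 + 0.195×5.1) = 5.273/4.861 = 1.085 J/s.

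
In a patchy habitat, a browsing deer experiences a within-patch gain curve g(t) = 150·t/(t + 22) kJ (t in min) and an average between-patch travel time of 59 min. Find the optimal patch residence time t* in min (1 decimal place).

Maximise g(t)/(T+t): set derivative to zero → g'(t)(T+t) = g(t).
g'(t) = 150·22/(t + 22)². Setting 150·22/(t+22)² = 150t/[(t+22)(59+t)] gives 22(59+t) = t(t+22), so t² = 22×59 = 1298.
t* = √1298 = 36.03 min.

36.0 min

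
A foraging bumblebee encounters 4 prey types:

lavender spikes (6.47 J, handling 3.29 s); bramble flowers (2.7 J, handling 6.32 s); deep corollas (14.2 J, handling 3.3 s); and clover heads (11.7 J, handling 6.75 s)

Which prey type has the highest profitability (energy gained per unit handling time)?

deep corollas

Profitability E/h (J/s): lavender spikes = 6.47/3.29 = 1.97, bramble flowers = 2.7/6.32 = 0.427, deep corollas = 14.2/3.3 = 4.3, clover heads = 11.7/6.75 = 1.73.
Ranked: deep corollas > lavender spikes > clover heads > bramble flowers.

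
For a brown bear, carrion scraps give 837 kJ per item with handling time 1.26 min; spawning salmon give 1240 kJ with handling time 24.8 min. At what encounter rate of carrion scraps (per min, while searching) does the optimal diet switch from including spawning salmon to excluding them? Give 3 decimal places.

0.065 per min

At the threshold, the rate on carrion scraps alone equals the profitability of spawning salmon: λ·837/(1 + λ·1.26) = 1240/24.8 = 50.
Rearranging, λ(837 − 50×1.26) = 50, so λ = 50/774 = 0.0646 per min.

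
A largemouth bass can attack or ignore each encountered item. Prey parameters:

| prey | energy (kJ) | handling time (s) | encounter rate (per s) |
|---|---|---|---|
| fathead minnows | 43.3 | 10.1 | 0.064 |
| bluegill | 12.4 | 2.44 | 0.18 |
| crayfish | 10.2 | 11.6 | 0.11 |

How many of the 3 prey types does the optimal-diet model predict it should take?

2

Rank by E/h (kJ/s): bluegill 5.08, fathead minnows 4.29, crayfish 0.879. Include each in turn until the next type's E/h falls below the running intake rate.
Rate on top 1: 1.551. fathead minnows: 4.29 > 1.551 → include.
Rate on top 2: 2.399. crayfish: 0.879 < 2.399 → exclude; stop.
Optimal diet: bluegill, fathead minnows — 2 of 3 types.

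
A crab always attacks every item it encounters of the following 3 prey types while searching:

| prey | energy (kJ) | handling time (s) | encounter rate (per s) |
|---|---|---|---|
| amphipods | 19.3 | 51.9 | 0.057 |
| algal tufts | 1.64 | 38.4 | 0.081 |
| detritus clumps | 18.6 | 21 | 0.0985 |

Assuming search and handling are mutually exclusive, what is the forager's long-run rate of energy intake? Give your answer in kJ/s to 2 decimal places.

0.34 kJ/s

R = (0.057×19.3 + 0.081×1.64 + 0.0985×18.6) / (1 + 0.057×51.9 + 0.081×38.4 + 0.0985×21) = 3.065/9.137 = 0.3354 kJ/s.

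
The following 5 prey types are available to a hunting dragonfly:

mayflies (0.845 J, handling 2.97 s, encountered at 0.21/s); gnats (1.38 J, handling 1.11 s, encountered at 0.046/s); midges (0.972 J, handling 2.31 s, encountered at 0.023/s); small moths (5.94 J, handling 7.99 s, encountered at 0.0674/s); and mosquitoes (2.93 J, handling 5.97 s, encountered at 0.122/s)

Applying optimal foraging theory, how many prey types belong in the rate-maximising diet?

Rank by E/h (J/s): gnats 1.24, small moths 0.743, mosquitoes 0.491, midges 0.421, mayflies 0.285. Include each in turn until the next type's E/h falls below the running intake rate.
Rate on top 1: 0.0604. small moths: 0.743 > 0.0604 → include.
Rate on top 2: 0.2918. mosquitoes: 0.491 > 0.2918 → include.
Rate on top 3: 0.3543. midges: 0.421 > 0.3543 → include.
Rate on top 4: 0.3558. mayflies: 0.285 < 0.3558 → exclude; stop.
Optimal diet: gnats, small moths, mosquitoes, midges — 4 of 5 types.

4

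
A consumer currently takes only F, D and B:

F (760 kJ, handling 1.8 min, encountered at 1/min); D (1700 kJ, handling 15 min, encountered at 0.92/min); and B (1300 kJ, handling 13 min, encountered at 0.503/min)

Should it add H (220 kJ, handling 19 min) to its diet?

On F, D and B alone, R = ΣλE/(1+Σλh) = 2978/23.14 = 128.7 kJ/min.
Profitability of H: 220/19 = 11.58 kJ/min.
Since 11.58 < R, time spent handling H is better spent searching.

No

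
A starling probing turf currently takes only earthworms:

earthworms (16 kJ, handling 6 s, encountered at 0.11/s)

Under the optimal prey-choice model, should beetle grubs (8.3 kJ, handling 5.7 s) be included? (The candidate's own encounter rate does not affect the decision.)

On earthworms alone, R = ΣλE/(1+Σλh) = 1.76/1.66 = 1.06 kJ/s.
beetle grubs: E/h = 8.3/5.7 = 1.456 kJ/s.
1.456 > 1.06, so adding beetle grubs raises the average — include it.

Yes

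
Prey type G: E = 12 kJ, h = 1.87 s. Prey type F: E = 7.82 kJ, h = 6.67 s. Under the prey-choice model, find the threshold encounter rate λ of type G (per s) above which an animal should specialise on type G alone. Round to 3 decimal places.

The zero-one rule: include type F iff E₂/h₂ > λE₁/(1+λh₁). Equality gives the switch point.
λE₁h₂ = E₂ + λE₂h₁ ⇒ λ = E₂/(E₁h₂ − E₂h₁) = 7.82/(80.04 − 14.62) = 0.1195 per s.

0.120 per s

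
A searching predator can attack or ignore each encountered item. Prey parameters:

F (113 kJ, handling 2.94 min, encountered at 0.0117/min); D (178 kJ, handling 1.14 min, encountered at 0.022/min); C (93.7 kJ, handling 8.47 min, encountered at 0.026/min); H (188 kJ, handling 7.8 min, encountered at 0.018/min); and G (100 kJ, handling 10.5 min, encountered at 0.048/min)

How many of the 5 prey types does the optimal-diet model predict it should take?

5

Profitabilities (E/h, kJ/min): D 156, F 38.4, H 24.1, C 11.1, G 9.52. Add prey in this order while the next type's profitability exceeds the intake rate on those already taken.
Rate on top 1: 3.82. F: 38.4 > 3.82 → include.
Rate on top 2: 4.944. H: 24.1 > 4.944 → include.
Rate on top 3: 7.186. C: 11.1 > 7.186 → include.
Rate on top 4: 7.787. G: 9.52 > 7.787 → include.
Optimal diet: D, F, H, C, G — 5 of 5 types.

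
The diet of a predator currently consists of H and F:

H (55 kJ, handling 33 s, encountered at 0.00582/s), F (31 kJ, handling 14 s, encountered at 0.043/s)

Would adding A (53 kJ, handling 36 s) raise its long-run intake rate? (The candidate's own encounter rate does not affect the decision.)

Current rate: (0.00582×55 + 0.043×31)/(1 + 0.00582×33 + 0.043×14) = 0.9214 kJ/s.
Profitability of A: 53/36 = 1.472 kJ/s.
Since 1.472 > R, including A increases the long-run rate.

Yes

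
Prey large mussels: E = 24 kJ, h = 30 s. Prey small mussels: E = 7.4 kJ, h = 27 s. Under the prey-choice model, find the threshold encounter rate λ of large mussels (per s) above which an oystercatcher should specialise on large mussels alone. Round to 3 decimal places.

The zero-one rule: include small mussels iff E₂/h₂ > λE₁/(1+λh₁). Equality gives the switch point.
λE₁h₂ = E₂ + λE₂h₁ ⇒ λ = E₂/(E₁h₂ − E₂h₁) = 7.4/(648 − 222) = 0.01737 per s.

0.017 per s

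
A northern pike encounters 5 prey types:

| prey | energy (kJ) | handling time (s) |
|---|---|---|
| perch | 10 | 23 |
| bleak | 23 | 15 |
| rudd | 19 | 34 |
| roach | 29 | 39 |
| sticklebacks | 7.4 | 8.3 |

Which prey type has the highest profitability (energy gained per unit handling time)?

In descending order of E/h:
bleak: 23/15 = 1.53 kJ/s
sticklebacks: 7.4/8.3 = 0.892 kJ/s
roach: 29/39 = 0.744 kJ/s
rudd: 19/34 = 0.559 kJ/s
perch: 10/23 = 0.435 kJ/s

bleak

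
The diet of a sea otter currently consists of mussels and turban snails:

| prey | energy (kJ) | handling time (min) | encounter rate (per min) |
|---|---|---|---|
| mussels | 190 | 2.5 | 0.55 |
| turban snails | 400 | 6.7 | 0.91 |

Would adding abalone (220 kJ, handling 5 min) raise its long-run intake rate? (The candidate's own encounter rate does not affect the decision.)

Intake rate on the current diet: R = (0.55×190 + 0.91×400) / (1 + 0.55×2.5 + 0.91×6.7) = 468.5/8.472 = 55.3 kJ/min.
abalone: E/h = 220/5 = 44 kJ/min.
44 < 55.3, so adding abalone would lower the average — exclude it.

No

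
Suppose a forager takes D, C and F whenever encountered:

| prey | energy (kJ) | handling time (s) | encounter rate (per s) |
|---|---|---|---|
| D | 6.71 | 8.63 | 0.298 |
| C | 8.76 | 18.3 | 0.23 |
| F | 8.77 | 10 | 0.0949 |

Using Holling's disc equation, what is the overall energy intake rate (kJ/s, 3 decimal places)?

0.555 kJ/s

R = (0.298×6.71 + 0.23×8.76 + 0.0949×8.77) / (1 + 0.298×8.63 + 0.23×18.3 + 0.0949×10) = 4.847/8.73 = 0.5552 kJ/s.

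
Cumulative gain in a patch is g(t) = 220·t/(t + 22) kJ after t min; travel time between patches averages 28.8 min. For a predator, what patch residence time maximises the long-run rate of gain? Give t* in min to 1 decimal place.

Maximise g(t)/(T+t): set derivative to zero → g'(t)(T+t) = g(t).
g'(t) = 220·22/(t + 22)². Setting 220·22/(t+22)² = 220t/[(t+22)(28.8+t)] gives 22(28.8+t) = t(t+22), so t² = 22×28.8 = 633.6.
t* = √633.6 = 25.17 min.

25.2 min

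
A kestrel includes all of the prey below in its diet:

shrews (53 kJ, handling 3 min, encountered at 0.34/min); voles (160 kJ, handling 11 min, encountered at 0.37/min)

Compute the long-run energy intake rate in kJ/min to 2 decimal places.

12.68 kJ/min

Energy encountered per unit search time: 0.34×53 + 0.37×160 = 77.22 kJ/min.
Handling time per unit search time: 0.34×3 + 0.37×11 = 5.09.
Rate = 77.22/(1 + 5.09) = 12.68 kJ/min.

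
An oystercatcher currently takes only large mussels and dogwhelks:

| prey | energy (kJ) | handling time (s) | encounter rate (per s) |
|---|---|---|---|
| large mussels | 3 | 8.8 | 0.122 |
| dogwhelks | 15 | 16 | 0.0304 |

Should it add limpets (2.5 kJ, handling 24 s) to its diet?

Intake rate on the current diet: R = (0.122×3 + 0.0304×15) / (1 + 0.122×8.8 + 0.0304×16) = 0.822/2.56 = 0.3211 kJ/s.
limpets: E/h = 2.5/24 = 0.1042 kJ/s.
Since 0.1042 < R, time spent handling limpets is better spent searching.

No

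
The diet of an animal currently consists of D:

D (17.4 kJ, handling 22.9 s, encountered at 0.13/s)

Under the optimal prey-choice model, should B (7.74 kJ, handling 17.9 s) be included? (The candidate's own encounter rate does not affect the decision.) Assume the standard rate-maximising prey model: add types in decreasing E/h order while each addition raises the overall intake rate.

No

Intake rate on the current diet: R = (0.13×17.4) / (1 + 0.13×22.9) = 2.262/3.977 = 0.5688 kJ/s.
Profitability of B: 7.74/17.9 = 0.4324 kJ/s.
0.4324 < 0.5688, so adding B would lower the average — exclude it.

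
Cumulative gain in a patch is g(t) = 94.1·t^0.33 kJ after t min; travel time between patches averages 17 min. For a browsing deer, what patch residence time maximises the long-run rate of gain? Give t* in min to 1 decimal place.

8.4 min

Optimal t* satisfies g'(t*) = g(t*)/(T + t*).
g'(t) = 0.33·94.1·t^-0.67. Setting 0.33·94.1·t^-0.67 = 94.1·t^0.33/(17+t) gives 0.33(17+t) = t, so 0.67·t = 0.33×17.
t* = 0.33×17/0.67 = 8.373 min.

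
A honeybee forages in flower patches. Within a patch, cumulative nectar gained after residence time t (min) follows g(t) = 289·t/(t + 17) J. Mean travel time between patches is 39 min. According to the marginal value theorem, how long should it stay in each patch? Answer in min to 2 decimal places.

Maximise g(t)/(T+t): set derivative to zero → g'(t)(T+t) = g(t).
g'(t) = 289·17/(t + 17)². Setting 289·17/(t+17)² = 289t/[(t+17)(39+t)] gives 17(39+t) = t(t+17), so t² = 17×39 = 663.
t* = √663 = 25.75 min.

25.75 min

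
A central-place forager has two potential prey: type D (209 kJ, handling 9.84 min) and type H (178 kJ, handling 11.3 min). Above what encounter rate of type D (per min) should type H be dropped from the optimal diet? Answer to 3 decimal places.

0.292 per min

The zero-one rule: include type H iff E₂/h₂ > λE₁/(1+λh₁). Equality gives the switch point.
λE₁h₂ = E₂ + λE₂h₁ ⇒ λ = E₂/(E₁h₂ − E₂h₁) = 178/(2362 − 1752) = 0.2917 per min.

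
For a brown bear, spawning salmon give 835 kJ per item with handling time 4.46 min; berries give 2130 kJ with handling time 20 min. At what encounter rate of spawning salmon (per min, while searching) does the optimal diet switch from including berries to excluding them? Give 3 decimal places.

At the threshold, the rate on spawning salmon alone equals the profitability of berries: λ·835/(1 + λ·4.46) = 2130/20 = 106.5.
Rearranging, λ(835 − 106.5×4.46) = 106.5, so λ = 106.5/360 = 0.2958 per min.

0.296 per min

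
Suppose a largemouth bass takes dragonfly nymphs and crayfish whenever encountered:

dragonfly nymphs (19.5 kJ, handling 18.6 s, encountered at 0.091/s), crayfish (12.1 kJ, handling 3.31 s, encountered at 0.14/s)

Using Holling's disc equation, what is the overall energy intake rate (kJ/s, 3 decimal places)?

R = (0.091×19.5 + 0.14×12.1) / (1 + 0.091×18.6 + 0.14×3.31) = 3.469/3.156 = 1.099 kJ/s.

1.099 kJ/s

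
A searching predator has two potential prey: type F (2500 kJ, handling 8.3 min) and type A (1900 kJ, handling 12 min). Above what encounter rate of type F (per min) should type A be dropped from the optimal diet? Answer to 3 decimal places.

At the threshold, the rate on type F alone equals the profitability of type A: λ·2500/(1 + λ·8.3) = 1900/12 = 158.3.
Rearranging, λ(2500 − 158.3×8.3) = 158.3, so λ = 158.3/1186 = 0.1335 per min.

0.134 per min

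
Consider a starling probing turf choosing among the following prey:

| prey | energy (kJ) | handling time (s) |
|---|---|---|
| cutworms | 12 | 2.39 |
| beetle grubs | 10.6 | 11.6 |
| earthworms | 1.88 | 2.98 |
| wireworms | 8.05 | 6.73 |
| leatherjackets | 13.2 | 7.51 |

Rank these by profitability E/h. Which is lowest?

Profitability E/h (kJ/s): cutworms = 12/2.39 = 5.02, beetle grubs = 10.6/11.6 = 0.914, earthworms = 1.88/2.98 = 0.631, wireworms = 8.05/6.73 = 1.2, leatherjackets = 13.2/7.51 = 1.76.
Ranked: cutworms > leatherjackets > wireworms > beetle grubs > earthworms.

earthworms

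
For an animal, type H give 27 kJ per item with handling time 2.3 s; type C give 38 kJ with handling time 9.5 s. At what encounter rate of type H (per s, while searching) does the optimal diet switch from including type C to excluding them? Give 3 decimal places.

0.225 per s

At the threshold, the rate on type H alone equals the profitability of type C: λ·27/(1 + λ·2.3) = 38/9.5 = 4.
Rearranging, λ(27 − 4×2.3) = 4, so λ = 4/17.8 = 0.2247 per s.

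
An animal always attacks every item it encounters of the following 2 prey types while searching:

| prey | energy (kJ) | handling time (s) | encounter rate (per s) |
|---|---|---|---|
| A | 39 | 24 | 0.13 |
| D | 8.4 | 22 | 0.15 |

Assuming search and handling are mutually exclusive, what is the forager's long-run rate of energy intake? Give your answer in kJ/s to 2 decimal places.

0.85 kJ/s

Energy encountered per unit search time: 0.13×39 + 0.15×8.4 = 6.33 kJ/s.
Handling time per unit search time: 0.13×24 + 0.15×22 = 6.42.
Rate = 6.33/(1 + 6.42) = 0.8531 kJ/s.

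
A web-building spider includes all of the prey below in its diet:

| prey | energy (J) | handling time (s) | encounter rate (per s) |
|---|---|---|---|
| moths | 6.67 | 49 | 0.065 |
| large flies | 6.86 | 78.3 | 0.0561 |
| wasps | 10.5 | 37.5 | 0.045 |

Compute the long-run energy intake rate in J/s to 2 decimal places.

0.13 J/s

Energy encountered per unit search time: 0.065×6.67 + 0.0561×6.86 + 0.045×10.5 = 1.291 J/s.
Handling time per unit search time: 0.065×49 + 0.0561×78.3 + 0.045×37.5 = 9.265.
Rate = 1.291/(1 + 9.265) = 0.1258 J/s.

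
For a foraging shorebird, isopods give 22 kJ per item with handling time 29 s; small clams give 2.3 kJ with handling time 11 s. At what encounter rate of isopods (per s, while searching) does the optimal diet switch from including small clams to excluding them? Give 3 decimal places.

Drop small clams once their profitability E₂/h₂ falls below the rate achievable on isopods alone: E₂/h₂ = λE₁/(1 + λh₁).
Solve for λ: λE₁h₂ = E₂(1 + λh₁) → λ(E₁h₂ − E₂h₁) = E₂ → λ = E₂/(E₁h₂ − E₂h₁).
λ = 2.3/(22×11 − 2.3×29) = 2.3/175.3 = 0.01312 per s.

0.013 per s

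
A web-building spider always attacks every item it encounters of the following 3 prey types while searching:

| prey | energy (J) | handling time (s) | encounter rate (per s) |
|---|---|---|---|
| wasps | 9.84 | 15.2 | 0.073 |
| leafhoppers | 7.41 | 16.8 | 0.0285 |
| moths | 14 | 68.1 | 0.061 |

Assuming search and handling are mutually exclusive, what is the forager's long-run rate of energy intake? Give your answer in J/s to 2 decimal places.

0.26 J/s

R = (0.073×9.84 + 0.0285×7.41 + 0.061×14) / (1 + 0.073×15.2 + 0.0285×16.8 + 0.061×68.1) = 1.784/6.742 = 0.2645 J/s.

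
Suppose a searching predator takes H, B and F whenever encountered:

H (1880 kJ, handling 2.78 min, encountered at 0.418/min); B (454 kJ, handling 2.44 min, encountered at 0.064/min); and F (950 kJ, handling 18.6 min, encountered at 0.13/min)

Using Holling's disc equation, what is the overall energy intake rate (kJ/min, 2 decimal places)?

R = (0.418×1880 + 0.064×454 + 0.13×950) / (1 + 0.418×2.78 + 0.064×2.44 + 0.13×18.6) = 938.4/4.736 = 198.1 kJ/min.

198.13 kJ/min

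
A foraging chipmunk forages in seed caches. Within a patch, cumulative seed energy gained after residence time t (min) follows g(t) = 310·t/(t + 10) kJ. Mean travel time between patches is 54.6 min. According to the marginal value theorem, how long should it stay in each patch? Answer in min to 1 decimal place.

By the marginal value theorem, leave when the instantaneous gain rate g'(t) equals the habitat-wide average g(t)/(T + t).
g'(t) = 310·10/(t + 10)². Setting 310·10/(t+10)² = 310t/[(t+10)(54.6+t)] gives 10(54.6+t) = t(t+10), so t² = 10×54.6 = 546.
t* = √546 = 23.37 min.

23.4 min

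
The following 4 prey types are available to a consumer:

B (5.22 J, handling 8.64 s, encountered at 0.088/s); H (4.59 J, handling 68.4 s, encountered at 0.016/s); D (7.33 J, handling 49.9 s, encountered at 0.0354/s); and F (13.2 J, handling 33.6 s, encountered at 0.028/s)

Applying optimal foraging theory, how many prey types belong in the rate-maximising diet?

2

Profitabilities (E/h, J/s): B 0.604, F 0.393, D 0.147, H 0.0671. Add prey in this order while the next type's profitability exceeds the intake rate on those already taken.
Rate on top 1: 0.261. F: 0.393 > 0.261 → include.
Rate on top 2: 0.3069. D: 0.147 < 0.3069 → exclude; stop.
Optimal diet: B, F — 2 of 4 types.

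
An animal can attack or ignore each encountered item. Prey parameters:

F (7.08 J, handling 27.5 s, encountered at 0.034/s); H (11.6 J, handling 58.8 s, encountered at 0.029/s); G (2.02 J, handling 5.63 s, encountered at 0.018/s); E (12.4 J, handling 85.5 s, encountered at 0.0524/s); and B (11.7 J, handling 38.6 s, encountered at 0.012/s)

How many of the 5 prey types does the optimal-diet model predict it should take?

4

E/h in descending order: G 0.359, B 0.303, F 0.257, H 0.197, E 0.145 J/s. The optimal diet is the largest prefix of this list for which every included type satisfies E_i/h_i > R on the types above it.
Rate on top 1: 0.03301. B: 0.303 > 0.03301 → include.
Rate on top 2: 0.113. F: 0.257 > 0.113 → include.
Rate on top 3: 0.167. H: 0.197 > 0.167 → include.
Rate on top 4: 0.1793. E: 0.145 < 0.1793 → exclude; stop.
Optimal diet: G, B, F, H — 4 of 5 types.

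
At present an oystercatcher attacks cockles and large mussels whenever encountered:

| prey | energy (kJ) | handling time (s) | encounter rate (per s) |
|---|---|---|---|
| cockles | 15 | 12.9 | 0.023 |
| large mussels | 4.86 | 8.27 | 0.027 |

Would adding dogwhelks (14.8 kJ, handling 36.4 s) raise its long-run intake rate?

Yes

Intake rate on the current diet: R = (0.023×15 + 0.027×4.86) / (1 + 0.023×12.9 + 0.027×8.27) = 0.4762/1.52 = 0.3133 kJ/s.
dogwhelks: E/h = 14.8/36.4 = 0.4066 kJ/s.
Since 0.4066 > R, including dogwhelks increases the long-run rate.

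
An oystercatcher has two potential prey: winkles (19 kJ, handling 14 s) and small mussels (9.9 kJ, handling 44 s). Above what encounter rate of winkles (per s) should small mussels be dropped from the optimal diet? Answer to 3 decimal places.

0.014 per s

Drop small mussels once their profitability E₂/h₂ falls below the rate achievable on winkles alone: E₂/h₂ = λE₁/(1 + λh₁).
Solve for λ: λE₁h₂ = E₂(1 + λh₁) → λ(E₁h₂ − E₂h₁) = E₂ → λ = E₂/(E₁h₂ − E₂h₁).
λ = 9.9/(19×44 − 9.9×14) = 9.9/697.4 = 0.0142 per s.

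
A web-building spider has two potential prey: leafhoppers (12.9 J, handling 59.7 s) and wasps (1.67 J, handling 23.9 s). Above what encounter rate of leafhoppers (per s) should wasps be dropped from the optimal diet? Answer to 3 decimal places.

At the threshold, the rate on leafhoppers alone equals the profitability of wasps: λ·12.9/(1 + λ·59.7) = 1.67/23.9 = 0.06987.
Rearranging, λ(12.9 − 0.06987×59.7) = 0.06987, so λ = 0.06987/8.728 = 0.008005 per s.

0.008 per s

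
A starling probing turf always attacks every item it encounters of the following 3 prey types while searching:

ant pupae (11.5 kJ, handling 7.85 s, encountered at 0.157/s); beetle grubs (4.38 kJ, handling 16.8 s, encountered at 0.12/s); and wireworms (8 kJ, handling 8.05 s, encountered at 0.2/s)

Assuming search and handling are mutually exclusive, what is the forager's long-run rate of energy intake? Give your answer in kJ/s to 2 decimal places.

0.67 kJ/s

R = (0.157×11.5 + 0.12×4.38 + 0.2×8) / (1 + 0.157×7.85 + 0.12×16.8 + 0.2×8.05) = 3.931/5.858 = 0.671 kJ/s.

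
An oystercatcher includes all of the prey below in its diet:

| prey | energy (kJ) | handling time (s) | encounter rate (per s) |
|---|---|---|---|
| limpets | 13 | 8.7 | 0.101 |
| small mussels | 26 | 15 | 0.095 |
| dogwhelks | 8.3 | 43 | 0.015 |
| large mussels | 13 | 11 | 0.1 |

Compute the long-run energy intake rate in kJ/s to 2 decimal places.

1.03 kJ/s

Energy encountered per unit search time: 0.101×13 + 0.095×26 + 0.015×8.3 + 0.1×13 = 5.208 kJ/s.
Handling time per unit search time: 0.101×8.7 + 0.095×15 + 0.015×43 + 0.1×11 = 4.049.
Rate = 5.208/(1 + 4.049) = 1.031 kJ/s.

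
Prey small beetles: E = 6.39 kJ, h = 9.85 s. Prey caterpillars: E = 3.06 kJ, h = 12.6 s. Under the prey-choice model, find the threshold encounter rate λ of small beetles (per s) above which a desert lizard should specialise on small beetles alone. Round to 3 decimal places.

0.061 per s

The zero-one rule: include caterpillars iff E₂/h₂ > λE₁/(1+λh₁). Equality gives the switch point.
λE₁h₂ = E₂ + λE₂h₁ ⇒ λ = E₂/(E₁h₂ − E₂h₁) = 3.06/(80.51 − 30.14) = 0.06075 per s.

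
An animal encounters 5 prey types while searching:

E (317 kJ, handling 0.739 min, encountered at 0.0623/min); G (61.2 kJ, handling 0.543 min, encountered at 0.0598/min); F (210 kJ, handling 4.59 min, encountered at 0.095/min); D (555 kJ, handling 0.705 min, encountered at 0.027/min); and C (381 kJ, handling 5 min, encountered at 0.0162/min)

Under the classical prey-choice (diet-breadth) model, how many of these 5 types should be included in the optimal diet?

5

E/h in descending order: D 787, E 429, G 113, C 76.2, F 45.8 kJ/min. The optimal diet is the largest prefix of this list for which every included type satisfies E_i/h_i > R on the types above it.
Rate on top 1: 14.71. E: 429 > 14.71 → include.
Rate on top 2: 32.61. G: 113 > 32.61 → include.
Rate on top 3: 34.98. C: 76.2 > 34.98 → include.
Rate on top 4: 37.81. F: 45.8 > 37.81 → include.
Optimal diet: D, E, G, C, F — 5 of 5 types.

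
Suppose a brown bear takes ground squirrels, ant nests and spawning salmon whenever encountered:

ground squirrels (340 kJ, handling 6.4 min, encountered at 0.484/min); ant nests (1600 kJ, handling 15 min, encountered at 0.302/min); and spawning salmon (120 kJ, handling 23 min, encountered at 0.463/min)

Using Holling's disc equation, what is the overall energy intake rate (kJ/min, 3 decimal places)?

R = Σλ_iE_i / (1 + Σλ_ih_i)
Numerator: 0.484×340 + 0.302×1600 + 0.463×120 = 703.3
Denominator: 1 + 0.484×6.4 + 0.302×15 + 0.463×23 = 19.28
R = 703.3/19.28 = 36.49 kJ/min

36.486 kJ/min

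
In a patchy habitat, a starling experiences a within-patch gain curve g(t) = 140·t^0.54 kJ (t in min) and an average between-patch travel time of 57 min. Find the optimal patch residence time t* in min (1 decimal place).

66.9 min

Maximise g(t)/(T+t): set derivative to zero → g'(t)(T+t) = g(t).
g'(t) = 0.54·140·t^-0.46. Setting 0.54·140·t^-0.46 = 140·t^0.54/(57+t) gives 0.54(57+t) = t, so 0.46·t = 0.54×57.
t* = 0.54×57/0.46 = 66.91 min.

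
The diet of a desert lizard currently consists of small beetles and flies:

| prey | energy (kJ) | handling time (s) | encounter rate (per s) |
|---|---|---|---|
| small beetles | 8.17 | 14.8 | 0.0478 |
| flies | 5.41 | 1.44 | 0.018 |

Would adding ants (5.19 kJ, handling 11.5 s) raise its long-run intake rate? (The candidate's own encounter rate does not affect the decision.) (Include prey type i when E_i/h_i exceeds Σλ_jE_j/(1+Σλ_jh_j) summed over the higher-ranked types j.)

Yes

Intake rate on the current diet: R = (0.0478×8.17 + 0.018×5.41) / (1 + 0.0478×14.8 + 0.018×1.44) = 0.4879/1.733 = 0.2815 kJ/s.
ants: E/h = 5.19/11.5 = 0.4513 kJ/s.
0.4513 > 0.2815, so adding ants raises the average — include it.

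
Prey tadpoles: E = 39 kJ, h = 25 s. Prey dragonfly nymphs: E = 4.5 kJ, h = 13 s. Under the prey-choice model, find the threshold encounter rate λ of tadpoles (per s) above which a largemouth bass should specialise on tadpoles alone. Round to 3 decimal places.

The zero-one rule: include dragonfly nymphs iff E₂/h₂ > λE₁/(1+λh₁). Equality gives the switch point.
λE₁h₂ = E₂ + λE₂h₁ ⇒ λ = E₂/(E₁h₂ − E₂h₁) = 4.5/(507 − 112.5) = 0.01141 per s.

0.011 per s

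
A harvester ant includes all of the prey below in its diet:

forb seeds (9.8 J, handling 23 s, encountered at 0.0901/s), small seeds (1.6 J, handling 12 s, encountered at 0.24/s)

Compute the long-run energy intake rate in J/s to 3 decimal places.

Energy encountered per unit search time: 0.0901×9.8 + 0.24×1.6 = 1.267 J/s.
Handling time per unit search time: 0.0901×23 + 0.24×12 = 4.952.
Rate = 1.267/(1 + 4.952) = 0.2129 J/s.

0.213 J/s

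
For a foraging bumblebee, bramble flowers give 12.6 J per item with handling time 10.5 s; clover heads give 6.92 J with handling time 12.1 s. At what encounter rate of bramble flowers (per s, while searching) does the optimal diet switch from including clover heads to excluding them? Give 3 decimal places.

Drop clover heads once their profitability E₂/h₂ falls below the rate achievable on bramble flowers alone: E₂/h₂ = λE₁/(1 + λh₁).
Solve for λ: λE₁h₂ = E₂(1 + λh₁) → λ(E₁h₂ − E₂h₁) = E₂ → λ = E₂/(E₁h₂ − E₂h₁).
λ = 6.92/(12.6×12.1 − 6.92×10.5) = 6.92/79.8 = 0.08672 per s.

0.087 per s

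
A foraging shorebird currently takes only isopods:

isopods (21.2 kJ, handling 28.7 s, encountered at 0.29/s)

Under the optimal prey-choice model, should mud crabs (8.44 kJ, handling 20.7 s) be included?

Current rate: (0.29×21.2)/(1 + 0.29×28.7) = 0.6594 kJ/s.
mud crabs: E/h = 8.44/20.7 = 0.4077 kJ/s.
Since 0.4077 < R, time spent handling mud crabs is better spent searching.

No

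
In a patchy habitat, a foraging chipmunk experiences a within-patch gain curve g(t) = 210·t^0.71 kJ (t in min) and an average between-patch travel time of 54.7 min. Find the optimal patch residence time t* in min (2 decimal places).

Optimal t* satisfies g'(t*) = g(t*)/(T + t*).
g'(t) = 0.71·210·t^-0.29. Setting 0.71·210·t^-0.29 = 210·t^0.71/(54.7+t) gives 0.71(54.7+t) = t, so 0.29·t = 0.71×54.7.
t* = 0.71×54.7/0.29 = 133.9 min.

133.92 min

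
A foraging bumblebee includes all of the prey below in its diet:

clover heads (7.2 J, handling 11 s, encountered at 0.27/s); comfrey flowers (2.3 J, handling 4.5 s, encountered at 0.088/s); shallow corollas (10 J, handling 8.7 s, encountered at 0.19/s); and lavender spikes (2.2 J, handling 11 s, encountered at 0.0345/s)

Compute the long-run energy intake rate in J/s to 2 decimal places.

0.64 J/s

R = (0.27×7.2 + 0.088×2.3 + 0.19×10 + 0.0345×2.2) / (1 + 0.27×11 + 0.088×4.5 + 0.19×8.7 + 0.0345×11) = 4.122/6.399 = 0.6443 J/s.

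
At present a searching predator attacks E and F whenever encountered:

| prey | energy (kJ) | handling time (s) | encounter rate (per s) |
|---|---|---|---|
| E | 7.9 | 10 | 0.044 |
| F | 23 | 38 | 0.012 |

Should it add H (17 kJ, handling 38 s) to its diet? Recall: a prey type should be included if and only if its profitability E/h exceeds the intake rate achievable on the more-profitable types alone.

Intake rate on the current diet: R = (0.044×7.9 + 0.012×23) / (1 + 0.044×10 + 0.012×38) = 0.6236/1.896 = 0.3289 kJ/s.
Profitability of H: 17/38 = 0.4474 kJ/s.
0.4474 > 0.3289, so adding H raises the average — include it.

Yes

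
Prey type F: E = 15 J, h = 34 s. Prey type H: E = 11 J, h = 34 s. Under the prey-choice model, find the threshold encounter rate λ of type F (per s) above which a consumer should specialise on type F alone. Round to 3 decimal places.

0.081 per s

The zero-one rule: include type H iff E₂/h₂ > λE₁/(1+λh₁). Equality gives the switch point.
λE₁h₂ = E₂ + λE₂h₁ ⇒ λ = E₂/(E₁h₂ − E₂h₁) = 11/(510 − 374) = 0.08088 per s.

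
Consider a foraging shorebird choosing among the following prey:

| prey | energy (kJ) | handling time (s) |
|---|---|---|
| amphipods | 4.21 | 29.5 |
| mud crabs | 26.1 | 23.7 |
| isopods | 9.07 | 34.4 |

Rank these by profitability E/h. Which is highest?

In descending order of E/h:
mud crabs: 26.1/23.7 = 1.1 kJ/s
isopods: 9.07/34.4 = 0.264 kJ/s
amphipods: 4.21/29.5 = 0.143 kJ/s

mud crabs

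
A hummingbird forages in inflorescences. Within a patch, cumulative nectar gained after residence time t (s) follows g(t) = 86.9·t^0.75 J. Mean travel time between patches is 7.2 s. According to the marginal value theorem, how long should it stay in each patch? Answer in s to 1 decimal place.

21.6 s

Optimal t* satisfies g'(t*) = g(t*)/(T + t*).
g'(t) = 0.75·86.9·t^-0.25. Setting 0.75·86.9·t^-0.25 = 86.9·t^0.75/(7.2+t) gives 0.75(7.2+t) = t, so 0.25·t = 0.75×7.2.
t* = 0.75×7.2/0.25 = 21.6 s.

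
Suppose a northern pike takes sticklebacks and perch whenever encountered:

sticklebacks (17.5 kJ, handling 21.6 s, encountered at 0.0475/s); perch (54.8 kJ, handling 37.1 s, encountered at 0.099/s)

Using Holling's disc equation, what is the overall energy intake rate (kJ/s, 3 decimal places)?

1.098 kJ/s

Energy encountered per unit search time: 0.0475×17.5 + 0.099×54.8 = 6.256 kJ/s.
Handling time per unit search time: 0.0475×21.6 + 0.099×37.1 = 4.699.
Rate = 6.256/(1 + 4.699) = 1.098 kJ/s.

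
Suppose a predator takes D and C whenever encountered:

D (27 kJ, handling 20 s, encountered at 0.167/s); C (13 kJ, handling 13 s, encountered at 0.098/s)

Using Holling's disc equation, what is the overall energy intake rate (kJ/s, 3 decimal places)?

1.030 kJ/s

R = (0.167×27 + 0.098×13) / (1 + 0.167×20 + 0.098×13) = 5.783/5.614 = 1.03 kJ/s.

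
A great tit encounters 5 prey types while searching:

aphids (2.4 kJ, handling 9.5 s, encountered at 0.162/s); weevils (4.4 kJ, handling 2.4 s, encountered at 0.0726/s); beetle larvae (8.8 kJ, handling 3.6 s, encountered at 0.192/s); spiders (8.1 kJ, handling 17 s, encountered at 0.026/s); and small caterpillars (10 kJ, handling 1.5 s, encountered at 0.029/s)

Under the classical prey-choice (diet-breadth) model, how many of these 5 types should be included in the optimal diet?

3

Rank by E/h (kJ/s): small caterpillars 6.67, beetle larvae 2.44, weevils 1.83, spiders 0.476, aphids 0.253. Include each in turn until the next type's E/h falls below the running intake rate.
Rate on top 1: 0.2779. beetle larvae: 2.44 > 0.2779 → include.
Rate on top 2: 1.141. weevils: 1.83 > 1.141 → include.
Rate on top 3: 1.204. spiders: 0.476 < 1.204 → exclude; stop.
Optimal diet: small caterpillars, beetle larvae, weevils — 3 of 5 types.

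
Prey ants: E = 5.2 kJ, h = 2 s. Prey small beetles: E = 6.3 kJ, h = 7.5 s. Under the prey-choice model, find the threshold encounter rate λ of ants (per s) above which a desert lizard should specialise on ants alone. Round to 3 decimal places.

The zero-one rule: include small beetles iff E₂/h₂ > λE₁/(1+λh₁). Equality gives the switch point.
λE₁h₂ = E₂ + λE₂h₁ ⇒ λ = E₂/(E₁h₂ − E₂h₁) = 6.3/(39 − 12.6) = 0.2386 per s.

0.239 per s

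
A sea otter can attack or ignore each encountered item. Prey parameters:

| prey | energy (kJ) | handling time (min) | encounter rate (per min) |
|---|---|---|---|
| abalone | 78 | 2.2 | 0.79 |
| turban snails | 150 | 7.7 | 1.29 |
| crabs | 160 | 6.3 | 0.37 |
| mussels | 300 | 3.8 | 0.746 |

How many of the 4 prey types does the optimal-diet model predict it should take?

1

E/h in descending order: mussels 78.9, abalone 35.5, crabs 25.4, turban snails 19.5 kJ/min. The optimal diet is the largest prefix of this list for which every included type satisfies E_i/h_i > R on the types above it.
Rate on top 1: 58.36. abalone: 35.5 < 58.36 → exclude; stop.
Optimal diet: mussels — 1 of 4 types.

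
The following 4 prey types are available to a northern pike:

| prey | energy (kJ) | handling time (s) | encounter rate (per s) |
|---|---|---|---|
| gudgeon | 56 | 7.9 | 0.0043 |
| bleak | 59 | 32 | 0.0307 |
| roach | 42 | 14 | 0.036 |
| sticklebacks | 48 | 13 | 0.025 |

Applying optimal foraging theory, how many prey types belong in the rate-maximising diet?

4

Rank by E/h (kJ/s): gudgeon 7.09, sticklebacks 3.69, roach 3, bleak 1.84. Include each in turn until the next type's E/h falls below the running intake rate.
Rate on top 1: 0.2329. sticklebacks: 3.69 > 0.2329 → include.
Rate on top 2: 1.06. roach: 3 > 1.06 → include.
Rate on top 3: 1.585. bleak: 1.84 > 1.585 → include.
Optimal diet: gudgeon, sticklebacks, roach, bleak — 4 of 4 types.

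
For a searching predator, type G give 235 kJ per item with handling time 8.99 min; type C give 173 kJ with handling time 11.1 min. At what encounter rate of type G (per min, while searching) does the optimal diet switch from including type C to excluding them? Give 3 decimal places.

At the threshold, the rate on type G alone equals the profitability of type C: λ·235/(1 + λ·8.99) = 173/11.1 = 15.59.
Rearranging, λ(235 − 15.59×8.99) = 15.59, so λ = 15.59/94.89 = 0.1643 per min.

0.164 per min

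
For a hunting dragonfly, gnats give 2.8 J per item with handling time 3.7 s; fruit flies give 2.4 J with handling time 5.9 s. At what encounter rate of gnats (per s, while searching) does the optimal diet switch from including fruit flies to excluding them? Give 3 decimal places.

The zero-one rule: include fruit flies iff E₂/h₂ > λE₁/(1+λh₁). Equality gives the switch point.
λE₁h₂ = E₂ + λE₂h₁ ⇒ λ = E₂/(E₁h₂ − E₂h₁) = 2.4/(16.52 − 8.88) = 0.3141 per s.

0.314 per s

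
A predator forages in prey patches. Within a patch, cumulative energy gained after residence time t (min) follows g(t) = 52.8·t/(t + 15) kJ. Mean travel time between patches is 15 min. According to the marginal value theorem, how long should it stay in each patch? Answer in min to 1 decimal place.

Optimal t* satisfies g'(t*) = g(t*)/(T + t*).
g'(t) = 52.8·15/(t + 15)². Setting 52.8·15/(t+15)² = 52.8t/[(t+15)(15+t)] gives 15(15+t) = t(t+15), so t² = 15×15 = 225.
t* = √225 = 15 min.

15.0 min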